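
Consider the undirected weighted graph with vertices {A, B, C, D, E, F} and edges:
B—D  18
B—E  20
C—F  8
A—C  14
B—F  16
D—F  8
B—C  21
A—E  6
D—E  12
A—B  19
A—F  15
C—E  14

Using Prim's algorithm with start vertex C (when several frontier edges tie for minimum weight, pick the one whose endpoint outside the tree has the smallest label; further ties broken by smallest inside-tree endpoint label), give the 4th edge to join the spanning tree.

Prim's algorithm from C:
Step 1: frontier [C—F 8, A—C 14, C—E 14, B—C 21] → take C—F (8); add F.
Step 2: frontier [A—C 14, C—E 14, B—C 21, D—F 8, A—F 15, B—F 16] → take D—F (8); add D.
Step 3: frontier [A—C 14, C—E 14, B—C 21, D—E 12, B—D 18, A—F 15, B—F 16] → take D—E (12); add E.
Step 4: frontier [A—C 14, B—C 21, B—D 18, A—E 6, B—E 20, A—F 15, B—F 16] → take A—E (6); add A.
Step 5: frontier [A—B 19, B—C 21, B—D 18, B—E 20, B—F 16] → take B—F (16); add B.
The 4th edge added is A—E.

A-E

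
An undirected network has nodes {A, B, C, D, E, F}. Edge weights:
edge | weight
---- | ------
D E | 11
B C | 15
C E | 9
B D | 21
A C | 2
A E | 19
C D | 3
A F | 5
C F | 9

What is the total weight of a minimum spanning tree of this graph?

34

Grow the tree from D using Prim:
Step 1: frontier [C D 3, D E 11, B D 21] → take C D (3); add C.
Step 2: frontier [A C 2, C E 9, C F 9, B C 15, D E 11, B D 21] → take A C (2); add A.
Step 3: frontier [A F 5, A E 19, C E 9, C F 9, B C 15, D E 11, B D 21] → take A F (5); add F.
Step 4: frontier [A E 19, C E 9, B C 15, D E 11, B D 21] → take C E (9); add E.
Step 5: frontier [B C 15, B D 21] → take B C (15); add B.
MST edges: C D, A C, A F, C E, B C; total weight 3+2+5+9+15 = 34.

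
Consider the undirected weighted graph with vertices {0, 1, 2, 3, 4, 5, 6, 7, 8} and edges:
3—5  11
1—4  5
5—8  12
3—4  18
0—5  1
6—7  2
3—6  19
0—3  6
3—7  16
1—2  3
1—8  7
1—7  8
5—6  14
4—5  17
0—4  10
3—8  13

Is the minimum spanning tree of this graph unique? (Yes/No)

Kruskal's algorithm — process edges by increasing weight (ties by edge label):
0—5 (1): add — endpoints in different components.
6—7 (2): add — endpoints in different components.
1—2 (3): add — endpoints in different components.
1—4 (5): add — endpoints in different components.
0—3 (6): add — endpoints in different components.
1—8 (7): add — endpoints in different components.
1—7 (8): add — endpoints in different components.
0—4 (10): add — endpoints in different components.
Every non-tree edge has weight strictly greater than the heaviest edge on the tree path between its endpoints, so the MST is unique.

Yes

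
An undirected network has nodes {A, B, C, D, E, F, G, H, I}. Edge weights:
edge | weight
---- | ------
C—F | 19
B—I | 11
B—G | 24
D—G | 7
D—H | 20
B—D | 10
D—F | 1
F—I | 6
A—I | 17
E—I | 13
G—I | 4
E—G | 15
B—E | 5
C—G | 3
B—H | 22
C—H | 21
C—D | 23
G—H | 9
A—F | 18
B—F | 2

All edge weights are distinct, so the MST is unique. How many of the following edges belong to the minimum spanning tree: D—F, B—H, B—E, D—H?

Sort edges by weight, then run Kruskal:
D—F (1): add — endpoints in different components.
B—F (2): add — endpoints in different components.
C—G (3): add — endpoints in different components.
G—I (4): add — endpoints in different components.
B—E (5): add — endpoints in different components.
F—I (6): add — endpoints in different components.
D—G (7): skip — D and G already connected.
G—H (9): add — endpoints in different components.
B—D (10): skip — B and D already connected.
B—I (11): skip — B and I already connected.
E—I (13): skip — E and I already connected.
E—G (15): skip — E and G already connected.
A—I (17): add — endpoints in different components.
MST edge set: {D—F, B—F, C—G, G—I, B—E, F—I, G—H, A—I}.
Of the listed edges, {D—F, B—E} are in the MST → 2.

2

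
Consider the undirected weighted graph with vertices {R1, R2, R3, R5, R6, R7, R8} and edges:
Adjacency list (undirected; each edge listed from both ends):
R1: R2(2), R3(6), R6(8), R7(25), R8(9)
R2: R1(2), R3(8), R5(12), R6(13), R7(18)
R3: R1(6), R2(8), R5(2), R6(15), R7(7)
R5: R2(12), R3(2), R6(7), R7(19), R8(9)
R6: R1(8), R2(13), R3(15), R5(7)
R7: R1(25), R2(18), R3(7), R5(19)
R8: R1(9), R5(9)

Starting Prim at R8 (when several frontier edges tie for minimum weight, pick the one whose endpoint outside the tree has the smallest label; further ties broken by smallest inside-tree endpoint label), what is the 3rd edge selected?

Prim's algorithm from R8:
Step 1: cheapest edge leaving the tree is R1-R8 (9); add R1.
Step 2: cheapest edge leaving the tree is R1-R2 (2); add R2.
Step 3: cheapest edge leaving the tree is R1-R3 (6); add R3.
Step 4: cheapest edge leaving the tree is R3-R5 (2); add R5.
Step 5: cheapest edge leaving the tree is R5-R6 (7); add R6.
Step 6: cheapest edge leaving the tree is R3-R7 (7); add R7.
The 3rd edge added is R1-R3.

R1-R3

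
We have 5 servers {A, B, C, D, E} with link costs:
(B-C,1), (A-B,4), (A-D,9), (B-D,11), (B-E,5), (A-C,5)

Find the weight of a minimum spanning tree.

Grow the tree from A using Prim:
Step 1: cheapest edge leaving the tree is A-B (4); add B.
Step 2: cheapest edge leaving the tree is B-C (1); add C.
Step 3: cheapest edge leaving the tree is B-E (5); add E.
Step 4: cheapest edge leaving the tree is A-D (9); add D.
MST edges: A-B, B-C, B-E, A-D; total weight 4+1+5+9 = 19.

19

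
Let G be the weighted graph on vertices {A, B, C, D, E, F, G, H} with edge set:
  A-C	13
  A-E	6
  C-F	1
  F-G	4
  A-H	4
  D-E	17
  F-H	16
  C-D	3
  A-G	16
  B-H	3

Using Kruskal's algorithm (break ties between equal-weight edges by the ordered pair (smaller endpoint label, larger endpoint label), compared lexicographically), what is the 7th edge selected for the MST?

A-C

Kruskal: consider edges lightest-first.
C-F (1): add — endpoints in different components.
B-H (3): add — endpoints in different components.
C-D (3): add — endpoints in different components.
A-H (4): add — endpoints in different components.
F-G (4): add — endpoints in different components.
A-E (6): add — endpoints in different components.
A-C (13): add — endpoints in different components.
The 7th edge added is A-C.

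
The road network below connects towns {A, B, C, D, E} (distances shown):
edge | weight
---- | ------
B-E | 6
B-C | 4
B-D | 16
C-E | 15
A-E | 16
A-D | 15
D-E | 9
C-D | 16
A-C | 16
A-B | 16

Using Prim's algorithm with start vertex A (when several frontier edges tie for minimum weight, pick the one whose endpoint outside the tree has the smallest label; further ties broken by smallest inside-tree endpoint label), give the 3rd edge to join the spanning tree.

Grow the tree from A using Prim:
Step 1: cheapest edge leaving the tree is A-D (15); add D.
Step 2: cheapest edge leaving the tree is D-E (9); add E.
Step 3: cheapest edge leaving the tree is B-E (6); add B.
Step 4: cheapest edge leaving the tree is B-C (4); add C.
The 3rd edge added is B-E.

B-E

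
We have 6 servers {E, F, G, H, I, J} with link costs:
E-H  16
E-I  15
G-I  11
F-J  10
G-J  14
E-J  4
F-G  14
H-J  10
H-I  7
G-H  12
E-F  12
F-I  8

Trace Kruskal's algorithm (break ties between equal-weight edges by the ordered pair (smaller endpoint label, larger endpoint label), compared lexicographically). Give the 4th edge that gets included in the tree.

Kruskal: consider edges lightest-first.
E-J (4): add — endpoints in different components.
H-I (7): add — endpoints in different components.
F-I (8): add — endpoints in different components.
F-J (10): add — endpoints in different components.
H-J (10): skip — H and J already connected.
G-I (11): add — endpoints in different components.
The 4th edge added is F-J.

F-J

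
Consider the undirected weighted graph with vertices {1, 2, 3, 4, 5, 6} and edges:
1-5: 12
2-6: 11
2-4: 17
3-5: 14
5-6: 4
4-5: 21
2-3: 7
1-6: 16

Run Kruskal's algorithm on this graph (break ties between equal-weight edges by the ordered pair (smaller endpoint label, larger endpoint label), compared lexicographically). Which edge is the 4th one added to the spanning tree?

1-5

Kruskal: consider edges lightest-first.
5-6 (4): add. Components now {1} {2} {3} {4} {5,6}
2-3 (7): add. Components now {1} {2,3} {4} {5,6}
2-6 (11): add. Components now {1} {2,3,5,6} {4}
1-5 (12): add. Components now {1,2,3,5,6} {4}
3-5 (14): skip — 3 and 5 already connected.
1-6 (16): skip — 1 and 6 already connected.
2-4 (17): add. Components now {1,2,3,4,5,6}
The 4th edge added is 1-5.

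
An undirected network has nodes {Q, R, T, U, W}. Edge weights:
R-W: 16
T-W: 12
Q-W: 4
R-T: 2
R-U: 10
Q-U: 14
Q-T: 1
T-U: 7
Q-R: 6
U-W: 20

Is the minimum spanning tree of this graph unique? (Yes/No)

Yes

Kruskal: consider edges lightest-first.
Q-T (1): add — endpoints in different components.
R-T (2): add — endpoints in different components.
Q-W (4): add — endpoints in different components.
Q-R (6): skip — R and Q already connected.
T-U (7): add — endpoints in different components.
Every non-tree edge has weight strictly greater than the heaviest edge on the tree path between its endpoints, so the MST is unique.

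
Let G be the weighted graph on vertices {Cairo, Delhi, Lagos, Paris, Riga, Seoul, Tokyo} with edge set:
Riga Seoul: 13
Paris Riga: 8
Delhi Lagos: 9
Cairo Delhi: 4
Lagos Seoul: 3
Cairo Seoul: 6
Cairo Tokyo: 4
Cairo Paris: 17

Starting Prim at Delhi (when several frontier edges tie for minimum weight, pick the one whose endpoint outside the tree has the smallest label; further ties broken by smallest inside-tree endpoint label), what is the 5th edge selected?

Riga-Seoul

Prim, starting at Delhi.
Step 1: cheapest edge leaving the tree is Cairo Delhi (4); add Cairo.
Step 2: cheapest edge leaving the tree is Cairo Tokyo (4); add Tokyo.
Step 3: cheapest edge leaving the tree is Cairo Seoul (6); add Seoul.
Step 4: cheapest edge leaving the tree is Lagos Seoul (3); add Lagos.
Step 5: cheapest edge leaving the tree is Riga Seoul (13); add Riga.
Step 6: cheapest edge leaving the tree is Paris Riga (8); add Paris.
The 5th edge added is Riga Seoul.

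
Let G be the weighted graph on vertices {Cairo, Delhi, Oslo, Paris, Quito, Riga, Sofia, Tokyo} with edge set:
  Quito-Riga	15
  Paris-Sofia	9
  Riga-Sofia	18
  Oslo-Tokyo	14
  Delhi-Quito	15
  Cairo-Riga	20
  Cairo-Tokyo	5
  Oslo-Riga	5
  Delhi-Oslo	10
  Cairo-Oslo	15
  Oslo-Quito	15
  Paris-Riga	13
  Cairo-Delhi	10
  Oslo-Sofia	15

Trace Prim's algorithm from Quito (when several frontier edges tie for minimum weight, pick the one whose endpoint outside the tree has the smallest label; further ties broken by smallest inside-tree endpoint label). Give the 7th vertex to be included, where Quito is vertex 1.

Prim, starting at Quito.
Step 1: frontier [Delhi-Quito 15, Oslo-Quito 15, Quito-Riga 15] → take Delhi-Quito (15); add Delhi.
Step 2: frontier [Cairo-Delhi 10, Delhi-Oslo 10, Oslo-Quito 15, Quito-Riga 15] → take Cairo-Delhi (10); add Cairo.
Step 3: frontier [Cairo-Tokyo 5, Cairo-Oslo 15, Cairo-Riga 20, Delhi-Oslo 10, Oslo-Quito 15, Quito-Riga 15] → take Cairo-Tokyo (5); add Tokyo.
Step 4: frontier [Cairo-Oslo 15, Cairo-Riga 20, Delhi-Oslo 10, Oslo-Quito 15, Quito-Riga 15, Oslo-Tokyo 14] → take Delhi-Oslo (10); add Oslo.
Step 5: frontier [Cairo-Riga 20, Oslo-Riga 5, Oslo-Sofia 15, Quito-Riga 15] → take Oslo-Riga (5); add Riga.
Step 6: frontier [Oslo-Sofia 15, Paris-Riga 13, Riga-Sofia 18] → take Paris-Riga (13); add Paris.
Step 7: frontier [Oslo-Sofia 15, Paris-Sofia 9, Riga-Sofia 18] → take Paris-Sofia (9); add Sofia.
Vertex order: Quito, Delhi, Cairo, Tokyo, Oslo, Riga, Paris, Sofia. The 7th vertex is Paris.

Paris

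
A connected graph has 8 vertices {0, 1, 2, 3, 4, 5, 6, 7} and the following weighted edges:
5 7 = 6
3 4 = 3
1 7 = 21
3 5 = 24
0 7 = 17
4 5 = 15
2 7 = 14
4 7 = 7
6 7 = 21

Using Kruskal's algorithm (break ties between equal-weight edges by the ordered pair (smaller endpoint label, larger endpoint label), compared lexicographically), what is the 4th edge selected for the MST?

2-7

Kruskal's algorithm — process edges by increasing weight (ties by edge label):
3 4 (3): add — endpoints in different components.
5 7 (6): add — endpoints in different components.
4 7 (7): add — endpoints in different components.
2 7 (14): add — endpoints in different components.
4 5 (15): skip — 4 and 5 already connected.
0 7 (17): add — endpoints in different components.
1 7 (21): add — endpoints in different components.
6 7 (21): add — endpoints in different components.
The 4th edge added is 2 7.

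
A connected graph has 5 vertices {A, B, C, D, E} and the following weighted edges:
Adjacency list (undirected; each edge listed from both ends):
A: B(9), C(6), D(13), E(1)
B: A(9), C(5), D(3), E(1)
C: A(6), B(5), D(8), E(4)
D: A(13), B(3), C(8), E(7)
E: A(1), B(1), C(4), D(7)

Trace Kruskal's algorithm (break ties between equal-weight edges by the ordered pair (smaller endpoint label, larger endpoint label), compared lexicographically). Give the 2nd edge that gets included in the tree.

Kruskal's algorithm — process edges by increasing weight (ties by edge label):
A–E (1): add. Components now {A,E} {B} {C} {D}
B–E (1): add. Components now {A,B,E} {C} {D}
B–D (3): add. Components now {A,B,D,E} {C}
C–E (4): add. Components now {A,B,C,D,E}
The 2nd edge added is B–E.

B-E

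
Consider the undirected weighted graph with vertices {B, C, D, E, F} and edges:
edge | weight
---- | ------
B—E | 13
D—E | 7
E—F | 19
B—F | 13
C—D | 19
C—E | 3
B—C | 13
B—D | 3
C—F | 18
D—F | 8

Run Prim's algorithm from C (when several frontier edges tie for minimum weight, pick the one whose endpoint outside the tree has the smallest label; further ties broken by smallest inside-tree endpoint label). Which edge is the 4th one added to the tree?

D-F

Prim's algorithm from C:
Step 1: cheapest edge leaving the tree is C—E (3); add E.
Step 2: cheapest edge leaving the tree is D—E (7); add D.
Step 3: cheapest edge leaving the tree is B—D (3); add B.
Step 4: cheapest edge leaving the tree is D—F (8); add F.
The 4th edge added is D—F.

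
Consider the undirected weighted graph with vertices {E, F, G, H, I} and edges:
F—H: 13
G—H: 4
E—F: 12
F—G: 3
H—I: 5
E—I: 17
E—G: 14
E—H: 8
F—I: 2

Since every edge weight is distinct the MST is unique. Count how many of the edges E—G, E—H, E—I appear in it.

1

Sort edges by weight, then run Kruskal:
F—I (2): add. Components now {E} {F,I} {G} {H}
F—G (3): add. Components now {E} {F,G,I} {H}
G—H (4): add. Components now {E} {F,G,H,I}
H—I (5): skip — H and I already connected.
E—H (8): add. Components now {E,F,G,H,I}
MST edge set: {F—I, F—G, G—H, E—H}.
Of the listed edges, {E—H} are in the MST → 1.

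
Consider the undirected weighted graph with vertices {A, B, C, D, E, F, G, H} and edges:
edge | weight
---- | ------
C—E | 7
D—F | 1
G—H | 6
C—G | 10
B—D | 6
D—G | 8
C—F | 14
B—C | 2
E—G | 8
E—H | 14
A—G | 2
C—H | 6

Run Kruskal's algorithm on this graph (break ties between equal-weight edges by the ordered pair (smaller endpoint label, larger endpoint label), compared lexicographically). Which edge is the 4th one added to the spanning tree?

Sort edges by weight, then run Kruskal:
D—F (1): add — endpoints in different components.
A—G (2): add — endpoints in different components.
B—C (2): add — endpoints in different components.
B—D (6): add — endpoints in different components.
C—H (6): add — endpoints in different components.
G—H (6): add — endpoints in different components.
C—E (7): add — endpoints in different components.
The 4th edge added is B—D.

B-D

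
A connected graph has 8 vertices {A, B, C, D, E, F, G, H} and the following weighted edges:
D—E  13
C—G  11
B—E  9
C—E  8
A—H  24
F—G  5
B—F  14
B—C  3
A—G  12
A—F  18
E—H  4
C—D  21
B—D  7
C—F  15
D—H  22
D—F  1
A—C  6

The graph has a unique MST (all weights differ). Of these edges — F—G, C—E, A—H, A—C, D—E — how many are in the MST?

Sort edges by weight, then run Kruskal:
D—F (1): add — endpoints in different components.
B—C (3): add — endpoints in different components.
E—H (4): add — endpoints in different components.
F—G (5): add — endpoints in different components.
A—C (6): add — endpoints in different components.
B—D (7): add — endpoints in different components.
C—E (8): add — endpoints in different components.
MST edge set: {D—F, B—C, E—H, F—G, A—C, B—D, C—E}.
Of the listed edges, {F—G, C—E, A—C} are in the MST → 3.

3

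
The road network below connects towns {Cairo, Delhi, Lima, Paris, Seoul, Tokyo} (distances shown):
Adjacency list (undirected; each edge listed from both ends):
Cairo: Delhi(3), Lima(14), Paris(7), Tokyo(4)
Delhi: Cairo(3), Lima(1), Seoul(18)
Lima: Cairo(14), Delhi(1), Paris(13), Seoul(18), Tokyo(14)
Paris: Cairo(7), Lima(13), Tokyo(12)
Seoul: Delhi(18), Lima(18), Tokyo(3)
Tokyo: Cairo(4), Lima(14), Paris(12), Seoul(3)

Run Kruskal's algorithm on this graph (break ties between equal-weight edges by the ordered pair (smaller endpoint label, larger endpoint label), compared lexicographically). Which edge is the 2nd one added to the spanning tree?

Cairo-Delhi

Kruskal: consider edges lightest-first.
Delhi-Lima (1): add — endpoints in different components.
Cairo-Delhi (3): add — endpoints in different components.
Seoul-Tokyo (3): add — endpoints in different components.
Cairo-Tokyo (4): add — endpoints in different components.
Cairo-Paris (7): add — endpoints in different components.
The 2nd edge added is Cairo-Delhi.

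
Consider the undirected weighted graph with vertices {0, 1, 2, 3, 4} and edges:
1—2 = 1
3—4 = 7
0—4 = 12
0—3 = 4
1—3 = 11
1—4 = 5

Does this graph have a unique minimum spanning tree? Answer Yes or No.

Yes

Sort edges by weight, then run Kruskal:
1—2 (1): add — endpoints in different components.
0—3 (4): add — endpoints in different components.
1—4 (5): add — endpoints in different components.
3—4 (7): add — endpoints in different components.
Every non-tree edge has weight strictly greater than the heaviest edge on the tree path between its endpoints, so the MST is unique.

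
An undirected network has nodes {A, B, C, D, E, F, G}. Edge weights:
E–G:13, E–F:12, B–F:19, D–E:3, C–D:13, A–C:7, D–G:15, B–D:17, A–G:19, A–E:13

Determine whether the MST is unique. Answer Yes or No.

Kruskal's algorithm — process edges by increasing weight (ties by edge label):
D–E (3): add — endpoints in different components.
A–C (7): add — endpoints in different components.
E–F (12): add — endpoints in different components.
A–E (13): add — endpoints in different components.
C–D (13): skip — C and D already connected.
E–G (13): add — endpoints in different components.
D–G (15): skip — D and G already connected.
B–D (17): add — endpoints in different components.
Non-tree edge C–D has weight 13, equal to the heaviest edge on its tree cycle — swapping gives another MST of the same weight. Not unique.

No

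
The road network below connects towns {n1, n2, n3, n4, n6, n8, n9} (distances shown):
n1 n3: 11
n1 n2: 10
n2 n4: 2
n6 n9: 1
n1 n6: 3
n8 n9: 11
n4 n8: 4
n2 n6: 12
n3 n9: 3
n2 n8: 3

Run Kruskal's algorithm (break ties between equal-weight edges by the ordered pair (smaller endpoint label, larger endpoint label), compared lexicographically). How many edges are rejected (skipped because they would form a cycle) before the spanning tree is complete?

1

Sort edges by weight, then run Kruskal:
n6 n9 (1): add. Components now {n6,n9} {n4} {n2} {n8} {n1} {n3}
n2 n4 (2): add. Components now {n6,n9} {n2,n4} {n8} {n1} {n3}
n1 n6 (3): add. Components now {n1,n6,n9} {n2,n4} {n8} {n3}
n2 n8 (3): add. Components now {n1,n6,n9} {n2,n4,n8} {n3}
n3 n9 (3): add. Components now {n1,n3,n6,n9} {n2,n4,n8}
n4 n8 (4): skip — n4 and n8 already connected.
n1 n2 (10): add. Components now {n1,n2,n3,n4,n6,n8,n9}
Edges rejected before the tree was complete: 1.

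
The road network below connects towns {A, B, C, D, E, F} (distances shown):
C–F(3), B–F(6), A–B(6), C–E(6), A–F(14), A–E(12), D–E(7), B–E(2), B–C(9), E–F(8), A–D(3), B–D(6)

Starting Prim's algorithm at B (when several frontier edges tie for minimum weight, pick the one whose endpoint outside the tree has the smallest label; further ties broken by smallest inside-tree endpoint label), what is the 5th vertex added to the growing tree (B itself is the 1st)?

C

Grow the tree from B using Prim:
Step 1: cheapest edge leaving the tree is B–E (2); add E.
Step 2: cheapest edge leaving the tree is A–B (6); add A.
Step 3: cheapest edge leaving the tree is A–D (3); add D.
Step 4: cheapest edge leaving the tree is C–E (6); add C.
Step 5: cheapest edge leaving the tree is C–F (3); add F.
Vertex order: B, E, A, D, C, F. The 5th vertex is C.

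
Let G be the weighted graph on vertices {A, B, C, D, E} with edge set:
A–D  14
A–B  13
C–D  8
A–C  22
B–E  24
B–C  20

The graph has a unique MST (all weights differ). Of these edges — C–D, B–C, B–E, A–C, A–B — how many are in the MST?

Kruskal's algorithm — process edges by increasing weight (ties by edge label):
C–D (8): add. Components now {A} {B} {C,D} {E}
A–B (13): add. Components now {A,B} {C,D} {E}
A–D (14): add. Components now {A,B,C,D} {E}
B–C (20): skip — B and C already connected.
A–C (22): skip — A and C already connected.
B–E (24): add. Components now {A,B,C,D,E}
MST edge set: {C–D, A–B, A–D, B–E}.
Of the listed edges, {C–D, B–E, A–B} are in the MST → 3.

3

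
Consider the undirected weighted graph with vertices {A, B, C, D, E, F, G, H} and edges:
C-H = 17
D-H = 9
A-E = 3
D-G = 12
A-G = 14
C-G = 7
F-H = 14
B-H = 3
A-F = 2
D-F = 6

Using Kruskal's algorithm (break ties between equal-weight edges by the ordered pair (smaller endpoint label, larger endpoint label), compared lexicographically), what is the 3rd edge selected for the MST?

Kruskal's algorithm — process edges by increasing weight (ties by edge label):
A-F (2): add — endpoints in different components.
A-E (3): add — endpoints in different components.
B-H (3): add — endpoints in different components.
D-F (6): add — endpoints in different components.
C-G (7): add — endpoints in different components.
D-H (9): add — endpoints in different components.
D-G (12): add — endpoints in different components.
The 3rd edge added is B-H.

B-H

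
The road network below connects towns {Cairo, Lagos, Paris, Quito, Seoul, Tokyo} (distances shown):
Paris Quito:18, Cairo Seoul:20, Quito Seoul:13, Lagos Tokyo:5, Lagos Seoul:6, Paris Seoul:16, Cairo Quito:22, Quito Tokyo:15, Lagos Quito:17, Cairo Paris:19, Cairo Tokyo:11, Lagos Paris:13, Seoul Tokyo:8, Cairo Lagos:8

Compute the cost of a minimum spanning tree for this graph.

45

Sort edges by weight, then run Kruskal:
Lagos Tokyo (5): add — endpoints in different components.
Lagos Seoul (6): add — endpoints in different components.
Cairo Lagos (8): add — endpoints in different components.
Seoul Tokyo (8): skip — Seoul and Tokyo already connected.
Cairo Tokyo (11): skip — Tokyo and Cairo already connected.
Lagos Paris (13): add — endpoints in different components.
Quito Seoul (13): add — endpoints in different components.
MST edges: Lagos Tokyo, Lagos Seoul, Cairo Lagos, Lagos Paris, Quito Seoul; total weight 5+6+8+13+13 = 45.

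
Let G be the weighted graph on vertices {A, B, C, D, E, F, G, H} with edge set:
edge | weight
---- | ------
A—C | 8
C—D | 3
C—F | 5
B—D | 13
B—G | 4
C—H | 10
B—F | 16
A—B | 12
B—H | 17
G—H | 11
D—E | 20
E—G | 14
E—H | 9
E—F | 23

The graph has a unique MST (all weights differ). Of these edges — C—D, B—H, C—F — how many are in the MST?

2

Kruskal: consider edges lightest-first.
C—D (3): add — endpoints in different components.
B—G (4): add — endpoints in different components.
C—F (5): add — endpoints in different components.
A—C (8): add — endpoints in different components.
E—H (9): add — endpoints in different components.
C—H (10): add — endpoints in different components.
G—H (11): add — endpoints in different components.
MST edge set: {C—D, B—G, C—F, A—C, E—H, C—H, G—H}.
Of the listed edges, {C—D, C—F} are in the MST → 2.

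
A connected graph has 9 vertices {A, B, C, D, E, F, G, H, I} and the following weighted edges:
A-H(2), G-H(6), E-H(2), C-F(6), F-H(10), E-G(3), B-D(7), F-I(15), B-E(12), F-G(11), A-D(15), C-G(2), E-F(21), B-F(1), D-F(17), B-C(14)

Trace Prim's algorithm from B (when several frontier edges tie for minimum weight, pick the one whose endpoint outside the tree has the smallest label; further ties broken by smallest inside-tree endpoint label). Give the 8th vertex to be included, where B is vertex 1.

Prim, starting at B.
Step 1: cheapest edge leaving the tree is B-F (1); add F.
Step 2: cheapest edge leaving the tree is C-F (6); add C.
Step 3: cheapest edge leaving the tree is C-G (2); add G.
Step 4: cheapest edge leaving the tree is E-G (3); add E.
Step 5: cheapest edge leaving the tree is E-H (2); add H.
Step 6: cheapest edge leaving the tree is A-H (2); add A.
Step 7: cheapest edge leaving the tree is B-D (7); add D.
Step 8: cheapest edge leaving the tree is F-I (15); add I.
Vertex order: B, F, C, G, E, H, A, D, I. The 8th vertex is D.

D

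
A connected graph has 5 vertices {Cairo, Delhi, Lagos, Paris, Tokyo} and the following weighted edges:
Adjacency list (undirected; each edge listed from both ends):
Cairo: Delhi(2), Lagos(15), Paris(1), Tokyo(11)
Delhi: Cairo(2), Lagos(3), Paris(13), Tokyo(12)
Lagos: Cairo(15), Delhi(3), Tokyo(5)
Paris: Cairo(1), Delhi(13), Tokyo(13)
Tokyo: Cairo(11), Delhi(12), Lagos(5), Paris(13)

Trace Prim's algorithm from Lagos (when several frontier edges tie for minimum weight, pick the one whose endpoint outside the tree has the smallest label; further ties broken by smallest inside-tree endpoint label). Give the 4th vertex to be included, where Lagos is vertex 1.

Paris

Prim, starting at Lagos.
Step 1: frontier [Delhi—Lagos 3, Lagos—Tokyo 5, Cairo—Lagos 15] → take Delhi—Lagos (3); add Delhi.
Step 2: frontier [Cairo—Delhi 2, Delhi—Tokyo 12, Delhi—Paris 13, Lagos—Tokyo 5, Cairo—Lagos 15] → take Cairo—Delhi (2); add Cairo.
Step 3: frontier [Cairo—Paris 1, Cairo—Tokyo 11, Delhi—Tokyo 12, Delhi—Paris 13, Lagos—Tokyo 5] → take Cairo—Paris (1); add Paris.
Step 4: frontier [Cairo—Tokyo 11, Delhi—Tokyo 12, Lagos—Tokyo 5, Paris—Tokyo 13] → take Lagos—Tokyo (5); add Tokyo.
Vertex order: Lagos, Delhi, Cairo, Paris, Tokyo. The 4th vertex is Paris.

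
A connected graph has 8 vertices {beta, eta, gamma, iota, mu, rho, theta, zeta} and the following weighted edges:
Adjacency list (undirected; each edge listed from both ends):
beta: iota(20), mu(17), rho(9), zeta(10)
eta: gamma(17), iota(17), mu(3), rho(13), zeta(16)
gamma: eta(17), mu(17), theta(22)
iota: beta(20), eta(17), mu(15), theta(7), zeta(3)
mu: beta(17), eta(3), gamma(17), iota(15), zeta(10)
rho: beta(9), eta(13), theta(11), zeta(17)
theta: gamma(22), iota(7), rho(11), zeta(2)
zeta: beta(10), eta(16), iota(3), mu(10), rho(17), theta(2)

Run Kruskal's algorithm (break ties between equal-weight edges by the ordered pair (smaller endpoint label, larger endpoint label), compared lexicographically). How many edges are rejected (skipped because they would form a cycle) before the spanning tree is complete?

6

Sort edges by weight, then run Kruskal:
theta-zeta (2): add — endpoints in different components.
eta-mu (3): add — endpoints in different components.
iota-zeta (3): add — endpoints in different components.
iota-theta (7): skip — theta and iota already connected.
beta-rho (9): add — endpoints in different components.
beta-zeta (10): add — endpoints in different components.
mu-zeta (10): add — endpoints in different components.
rho-theta (11): skip — theta and rho already connected.
eta-rho (13): skip — eta and rho already connected.
iota-mu (15): skip — mu and iota already connected.
eta-zeta (16): skip — eta and zeta already connected.
beta-mu (17): skip — mu and beta already connected.
eta-gamma (17): add — endpoints in different components.
Edges rejected before the tree was complete: 6.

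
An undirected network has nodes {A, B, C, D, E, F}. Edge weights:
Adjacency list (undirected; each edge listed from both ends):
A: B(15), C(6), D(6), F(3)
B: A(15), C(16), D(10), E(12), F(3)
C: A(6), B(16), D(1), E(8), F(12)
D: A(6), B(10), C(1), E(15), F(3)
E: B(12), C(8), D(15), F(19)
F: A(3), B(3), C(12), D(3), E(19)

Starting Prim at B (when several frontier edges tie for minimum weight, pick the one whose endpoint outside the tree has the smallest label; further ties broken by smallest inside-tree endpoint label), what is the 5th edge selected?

C-E

Prim's algorithm from B:
Step 1: cheapest edge leaving the tree is B–F (3); add F.
Step 2: cheapest edge leaving the tree is A–F (3); add A.
Step 3: cheapest edge leaving the tree is D–F (3); add D.
Step 4: cheapest edge leaving the tree is C–D (1); add C.
Step 5: cheapest edge leaving the tree is C–E (8); add E.
The 5th edge added is C–E.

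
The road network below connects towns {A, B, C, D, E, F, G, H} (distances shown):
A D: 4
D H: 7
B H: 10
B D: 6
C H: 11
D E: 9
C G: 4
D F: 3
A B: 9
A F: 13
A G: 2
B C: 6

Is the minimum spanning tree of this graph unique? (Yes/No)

Kruskal's algorithm — process edges by increasing weight (ties by edge label):
A G (2): add — endpoints in different components.
D F (3): add — endpoints in different components.
A D (4): add — endpoints in different components.
C G (4): add — endpoints in different components.
B C (6): add — endpoints in different components.
B D (6): skip — B and D already connected.
D H (7): add — endpoints in different components.
A B (9): skip — A and B already connected.
D E (9): add — endpoints in different components.
Non-tree edge B D has weight 6, equal to the heaviest edge on its tree cycle — swapping gives another MST of the same weight. Not unique.

No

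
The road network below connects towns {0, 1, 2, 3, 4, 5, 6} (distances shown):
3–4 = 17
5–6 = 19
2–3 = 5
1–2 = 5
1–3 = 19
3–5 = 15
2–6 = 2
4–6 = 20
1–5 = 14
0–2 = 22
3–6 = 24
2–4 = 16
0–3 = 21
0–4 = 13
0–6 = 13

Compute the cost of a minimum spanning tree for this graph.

52

Kruskal: consider edges lightest-first.
2–6 (2): add. Components now {0} {1} {2,6} {3} {4} {5}
1–2 (5): add. Components now {0} {1,2,6} {3} {4} {5}
2–3 (5): add. Components now {0} {1,2,3,6} {4} {5}
0–4 (13): add. Components now {0,4} {1,2,3,6} {5}
0–6 (13): add. Components now {0,1,2,3,4,6} {5}
1–5 (14): add. Components now {0,1,2,3,4,5,6}
MST edges: 2–6, 1–2, 2–3, 0–4, 0–6, 1–5; total weight 2+5+5+13+13+14 = 52.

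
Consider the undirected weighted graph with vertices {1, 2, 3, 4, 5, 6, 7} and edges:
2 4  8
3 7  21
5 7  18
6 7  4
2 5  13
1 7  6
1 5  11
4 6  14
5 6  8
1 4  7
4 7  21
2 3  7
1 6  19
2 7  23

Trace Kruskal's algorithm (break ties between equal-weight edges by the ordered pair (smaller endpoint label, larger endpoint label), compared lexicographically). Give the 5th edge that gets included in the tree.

Kruskal: consider edges lightest-first.
6 7 (4): add. Components now {1} {2} {3} {4} {5} {6,7}
1 7 (6): add. Components now {1,6,7} {2} {3} {4} {5}
1 4 (7): add. Components now {1,4,6,7} {2} {3} {5}
2 3 (7): add. Components now {1,4,6,7} {2,3} {5}
2 4 (8): add. Components now {1,2,3,4,6,7} {5}
5 6 (8): add. Components now {1,2,3,4,5,6,7}
The 5th edge added is 2 4.

2-4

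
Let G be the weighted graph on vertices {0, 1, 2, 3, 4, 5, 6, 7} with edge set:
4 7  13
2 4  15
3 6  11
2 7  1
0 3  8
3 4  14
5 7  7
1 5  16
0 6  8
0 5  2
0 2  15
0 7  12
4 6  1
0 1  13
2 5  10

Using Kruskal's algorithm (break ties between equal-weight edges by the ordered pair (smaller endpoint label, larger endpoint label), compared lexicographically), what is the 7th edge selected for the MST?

Sort edges by weight, then run Kruskal:
2 7 (1): add — endpoints in different components.
4 6 (1): add — endpoints in different components.
0 5 (2): add — endpoints in different components.
5 7 (7): add — endpoints in different components.
0 3 (8): add — endpoints in different components.
0 6 (8): add — endpoints in different components.
2 5 (10): skip — 2 and 5 already connected.
3 6 (11): skip — 3 and 6 already connected.
0 7 (12): skip — 0 and 7 already connected.
0 1 (13): add — endpoints in different components.
The 7th edge added is 0 1.

0-1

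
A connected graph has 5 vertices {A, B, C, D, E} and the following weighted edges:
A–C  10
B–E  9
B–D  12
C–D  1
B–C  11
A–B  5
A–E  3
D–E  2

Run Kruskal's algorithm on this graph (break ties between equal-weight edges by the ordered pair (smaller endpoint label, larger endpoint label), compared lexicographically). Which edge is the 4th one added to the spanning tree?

Sort edges by weight, then run Kruskal:
C–D (1): add. Components now {A} {B} {C,D} {E}
D–E (2): add. Components now {A} {B} {C,D,E}
A–E (3): add. Components now {A,C,D,E} {B}
A–B (5): add. Components now {A,B,C,D,E}
The 4th edge added is A–B.

A-B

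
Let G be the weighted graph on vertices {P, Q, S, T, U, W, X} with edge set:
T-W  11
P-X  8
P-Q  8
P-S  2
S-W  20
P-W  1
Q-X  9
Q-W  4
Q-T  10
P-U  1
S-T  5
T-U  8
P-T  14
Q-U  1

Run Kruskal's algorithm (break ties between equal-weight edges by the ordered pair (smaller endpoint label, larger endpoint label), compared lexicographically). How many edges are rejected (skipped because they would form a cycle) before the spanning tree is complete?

2

Sort edges by weight, then run Kruskal:
P-U (1): add — endpoints in different components.
P-W (1): add — endpoints in different components.
Q-U (1): add — endpoints in different components.
P-S (2): add — endpoints in different components.
Q-W (4): skip — W and Q already connected.
S-T (5): add — endpoints in different components.
P-Q (8): skip — P and Q already connected.
P-X (8): add — endpoints in different components.
Edges rejected before the tree was complete: 2.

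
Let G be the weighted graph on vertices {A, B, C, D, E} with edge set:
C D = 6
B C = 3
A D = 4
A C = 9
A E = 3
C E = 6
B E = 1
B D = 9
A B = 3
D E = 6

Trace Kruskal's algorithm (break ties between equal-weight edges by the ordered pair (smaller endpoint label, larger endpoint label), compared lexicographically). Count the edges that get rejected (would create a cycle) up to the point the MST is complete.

Kruskal: consider edges lightest-first.
B E (1): add. Components now {A} {B,E} {C} {D}
A B (3): add. Components now {A,B,E} {C} {D}
A E (3): skip — A and E already connected.
B C (3): add. Components now {A,B,C,E} {D}
A D (4): add. Components now {A,B,C,D,E}
Edges rejected before the tree was complete: 1.

1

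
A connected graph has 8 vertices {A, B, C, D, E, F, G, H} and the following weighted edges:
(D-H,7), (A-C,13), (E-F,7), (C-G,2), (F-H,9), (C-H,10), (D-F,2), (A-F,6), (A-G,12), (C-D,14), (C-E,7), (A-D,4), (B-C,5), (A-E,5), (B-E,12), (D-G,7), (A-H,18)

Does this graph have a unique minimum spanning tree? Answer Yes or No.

No

Kruskal: consider edges lightest-first.
C-G (2): add — endpoints in different components.
D-F (2): add — endpoints in different components.
A-D (4): add — endpoints in different components.
A-E (5): add — endpoints in different components.
B-C (5): add — endpoints in different components.
A-F (6): skip — A and F already connected.
C-E (7): add — endpoints in different components.
D-G (7): skip — D and G already connected.
D-H (7): add — endpoints in different components.
Non-tree edge D-G has weight 7, equal to the heaviest edge on its tree cycle — swapping gives another MST of the same weight. Not unique.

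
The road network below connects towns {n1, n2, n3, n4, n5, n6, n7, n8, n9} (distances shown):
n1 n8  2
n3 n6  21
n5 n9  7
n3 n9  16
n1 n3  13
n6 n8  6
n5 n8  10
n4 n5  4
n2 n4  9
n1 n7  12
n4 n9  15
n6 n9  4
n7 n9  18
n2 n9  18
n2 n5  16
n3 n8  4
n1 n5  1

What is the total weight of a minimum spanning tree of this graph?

42

Prim's algorithm from n6:
Step 1: cheapest edge leaving the tree is n6 n9 (4); add n9.
Step 2: cheapest edge leaving the tree is n6 n8 (6); add n8.
Step 3: cheapest edge leaving the tree is n1 n8 (2); add n1.
Step 4: cheapest edge leaving the tree is n1 n5 (1); add n5.
Step 5: cheapest edge leaving the tree is n3 n8 (4); add n3.
Step 6: cheapest edge leaving the tree is n4 n5 (4); add n4.
Step 7: cheapest edge leaving the tree is n2 n4 (9); add n2.
Step 8: cheapest edge leaving the tree is n1 n7 (12); add n7.
MST edges: n6 n9, n6 n8, n1 n8, n1 n5, n3 n8, n4 n5, n2 n4, n1 n7; total weight 4+6+2+1+4+4+9+12 = 42.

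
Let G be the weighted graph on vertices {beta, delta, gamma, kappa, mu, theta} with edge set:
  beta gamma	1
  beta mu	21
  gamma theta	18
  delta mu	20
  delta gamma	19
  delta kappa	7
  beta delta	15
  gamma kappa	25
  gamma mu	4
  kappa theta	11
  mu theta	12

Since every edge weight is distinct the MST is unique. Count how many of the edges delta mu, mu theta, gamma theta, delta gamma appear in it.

Kruskal's algorithm — process edges by increasing weight (ties by edge label):
beta gamma (1): add. Components now {beta,gamma} {delta} {theta} {mu} {kappa}
gamma mu (4): add. Components now {beta,gamma,mu} {delta} {theta} {kappa}
delta kappa (7): add. Components now {beta,gamma,mu} {delta,kappa} {theta}
kappa theta (11): add. Components now {beta,gamma,mu} {delta,kappa,theta}
mu theta (12): add. Components now {beta,delta,gamma,kappa,mu,theta}
MST edge set: {beta gamma, gamma mu, delta kappa, kappa theta, mu theta}.
Of the listed edges, {mu theta} are in the MST → 1.

1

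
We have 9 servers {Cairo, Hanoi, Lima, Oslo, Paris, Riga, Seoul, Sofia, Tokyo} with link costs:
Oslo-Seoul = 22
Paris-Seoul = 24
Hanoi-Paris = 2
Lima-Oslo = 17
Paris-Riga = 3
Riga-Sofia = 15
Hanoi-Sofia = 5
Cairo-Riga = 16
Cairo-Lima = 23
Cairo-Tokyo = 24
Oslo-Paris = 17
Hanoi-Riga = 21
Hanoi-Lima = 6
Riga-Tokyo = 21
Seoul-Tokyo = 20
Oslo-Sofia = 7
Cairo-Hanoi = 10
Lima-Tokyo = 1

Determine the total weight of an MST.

54

Prim, starting at Paris.
Step 1: cheapest edge leaving the tree is Hanoi-Paris (2); add Hanoi.
Step 2: cheapest edge leaving the tree is Paris-Riga (3); add Riga.
Step 3: cheapest edge leaving the tree is Hanoi-Sofia (5); add Sofia.
Step 4: cheapest edge leaving the tree is Hanoi-Lima (6); add Lima.
Step 5: cheapest edge leaving the tree is Lima-Tokyo (1); add Tokyo.
Step 6: cheapest edge leaving the tree is Oslo-Sofia (7); add Oslo.
Step 7: cheapest edge leaving the tree is Cairo-Hanoi (10); add Cairo.
Step 8: cheapest edge leaving the tree is Seoul-Tokyo (20); add Seoul.
MST edges: Hanoi-Paris, Paris-Riga, Hanoi-Sofia, Hanoi-Lima, Lima-Tokyo, Oslo-Sofia, Cairo-Hanoi, Seoul-Tokyo; total weight 2+3+5+6+1+7+10+20 = 54.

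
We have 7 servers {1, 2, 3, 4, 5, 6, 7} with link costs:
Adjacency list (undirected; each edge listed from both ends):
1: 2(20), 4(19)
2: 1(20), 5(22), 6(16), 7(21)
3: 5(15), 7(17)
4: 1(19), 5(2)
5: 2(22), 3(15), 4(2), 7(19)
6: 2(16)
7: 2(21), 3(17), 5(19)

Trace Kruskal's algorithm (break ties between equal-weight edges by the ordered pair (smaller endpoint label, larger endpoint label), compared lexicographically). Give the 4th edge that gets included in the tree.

3-7

Kruskal's algorithm — process edges by increasing weight (ties by edge label):
4-5 (2): add. Components now {1} {2} {3} {4,5} {6} {7}
3-5 (15): add. Components now {1} {2} {3,4,5} {6} {7}
2-6 (16): add. Components now {1} {2,6} {3,4,5} {7}
3-7 (17): add. Components now {1} {2,6} {3,4,5,7}
1-4 (19): add. Components now {1,3,4,5,7} {2,6}
5-7 (19): skip — 5 and 7 already connected.
1-2 (20): add. Components now {1,2,3,4,5,6,7}
The 4th edge added is 3-7.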